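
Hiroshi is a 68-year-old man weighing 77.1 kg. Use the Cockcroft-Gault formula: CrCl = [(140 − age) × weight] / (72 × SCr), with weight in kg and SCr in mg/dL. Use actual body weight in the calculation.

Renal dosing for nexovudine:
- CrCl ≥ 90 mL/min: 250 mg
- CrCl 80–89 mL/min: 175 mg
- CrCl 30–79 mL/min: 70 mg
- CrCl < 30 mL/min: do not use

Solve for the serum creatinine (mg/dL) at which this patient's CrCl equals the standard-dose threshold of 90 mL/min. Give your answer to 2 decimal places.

Standard dose requires CrCl ≥ 90 mL/min.
Set (140 − 68) × 77.1 / (72 × SCr) = 90
SCr = (140 − 68) × 77.1 / (72 × 90) = 0.857 mg/dL

0.86 mg/dL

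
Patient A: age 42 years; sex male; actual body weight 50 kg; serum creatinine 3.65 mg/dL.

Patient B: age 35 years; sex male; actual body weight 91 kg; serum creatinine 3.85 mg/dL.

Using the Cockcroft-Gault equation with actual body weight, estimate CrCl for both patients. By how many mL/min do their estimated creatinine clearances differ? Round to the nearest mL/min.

16 mL/min

Patient A: CrCl = (140 − 42) × 50 / (72 × 3.65) = 4900.0 / 262.80 ≈ 18.6 mL/min
Patient B: CrCl = (140 − 35) × 91 / (72 × 3.85) = 9555.0 / 277.20 ≈ 34.5 mL/min
|18.6 − 34.5| = 15.9 mL/min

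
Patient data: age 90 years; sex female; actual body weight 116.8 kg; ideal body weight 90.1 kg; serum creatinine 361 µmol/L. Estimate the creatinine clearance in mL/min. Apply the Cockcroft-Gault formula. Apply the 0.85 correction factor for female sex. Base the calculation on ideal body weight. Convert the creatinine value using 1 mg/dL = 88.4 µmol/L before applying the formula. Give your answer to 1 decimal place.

13.0 mL/min

SCr = 361 / 88.4 = 4.084 mg/dL
CrCl = (140 − 90) × 90.1 / (72 × 4.084) × 0.85 = 4505.0 / 294.05 × 0.85 ≈ 13.0 mL/min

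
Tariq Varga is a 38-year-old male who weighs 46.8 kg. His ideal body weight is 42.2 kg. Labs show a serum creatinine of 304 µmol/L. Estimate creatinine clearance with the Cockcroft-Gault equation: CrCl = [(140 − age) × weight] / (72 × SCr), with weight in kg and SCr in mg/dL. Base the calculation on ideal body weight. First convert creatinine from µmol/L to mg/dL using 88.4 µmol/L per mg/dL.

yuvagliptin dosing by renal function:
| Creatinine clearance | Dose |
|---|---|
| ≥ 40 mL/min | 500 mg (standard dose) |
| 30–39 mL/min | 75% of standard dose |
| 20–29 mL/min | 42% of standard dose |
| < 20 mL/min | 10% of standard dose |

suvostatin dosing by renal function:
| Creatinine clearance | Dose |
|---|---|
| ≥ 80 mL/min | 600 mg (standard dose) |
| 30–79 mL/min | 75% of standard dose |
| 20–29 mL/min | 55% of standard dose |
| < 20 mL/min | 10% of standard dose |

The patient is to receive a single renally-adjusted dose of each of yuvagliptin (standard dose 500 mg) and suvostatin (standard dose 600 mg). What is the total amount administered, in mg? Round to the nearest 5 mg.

110 mg

SCr = 304 / 88.4 = 3.439 mg/dL
CrCl = (140 − 38) × 42.2 / (72 × 3.439) = 4304.4 / 247.61 ≈ 17.4 mL/min
CrCl ≈ 17 mL/min.
yuvagliptin: < 20 mL/min → 10% of 500 mg = 50 mg.
suvostatin: < 20 mL/min → 10% of 600 mg = 60 mg.
Total = 50 + 60 = 110 mg.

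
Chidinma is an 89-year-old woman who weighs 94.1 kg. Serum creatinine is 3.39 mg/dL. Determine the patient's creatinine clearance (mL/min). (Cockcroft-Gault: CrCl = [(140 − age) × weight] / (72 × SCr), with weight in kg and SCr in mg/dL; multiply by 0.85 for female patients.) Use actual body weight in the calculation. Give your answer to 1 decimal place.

16.7 mL/min

CrCl = (140 − 89) × 94.1 / (72 × 3.39) × 0.85 = 4799.1 / 244.08 × 0.85 ≈ 16.7 mL/min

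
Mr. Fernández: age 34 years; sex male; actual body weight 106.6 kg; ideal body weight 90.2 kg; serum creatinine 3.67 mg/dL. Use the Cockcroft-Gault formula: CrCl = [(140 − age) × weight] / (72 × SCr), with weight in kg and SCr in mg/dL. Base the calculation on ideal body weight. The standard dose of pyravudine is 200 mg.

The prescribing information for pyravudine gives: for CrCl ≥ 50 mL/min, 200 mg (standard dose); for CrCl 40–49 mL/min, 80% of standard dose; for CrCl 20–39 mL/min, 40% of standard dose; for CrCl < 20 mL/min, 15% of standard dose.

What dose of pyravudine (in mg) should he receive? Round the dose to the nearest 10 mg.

80 mg

CrCl = (140 − 34) × 90.2 / (72 × 3.67) = 9561.2 / 264.24 ≈ 36.2 mL/min
CrCl ≈ 36 mL/min → bracket 20–39 mL/min.
40% of 200 mg = 80 mg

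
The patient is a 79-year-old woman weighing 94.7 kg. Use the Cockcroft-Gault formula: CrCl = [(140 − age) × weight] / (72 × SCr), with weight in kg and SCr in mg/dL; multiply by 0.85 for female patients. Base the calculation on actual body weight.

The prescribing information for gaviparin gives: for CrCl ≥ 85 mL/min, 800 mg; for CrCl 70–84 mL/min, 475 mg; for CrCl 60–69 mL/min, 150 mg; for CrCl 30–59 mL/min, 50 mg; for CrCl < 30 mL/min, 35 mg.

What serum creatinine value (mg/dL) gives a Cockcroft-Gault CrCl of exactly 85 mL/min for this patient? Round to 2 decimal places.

0.80 mg/dL

Standard dose requires CrCl ≥ 85 mL/min.
Set (140 − 79) × 94.7 × 0.85 / (72 × SCr) = 85
SCr = (140 − 79) × 94.7 × 0.85 / (72 × 85) = 0.802 mg/dL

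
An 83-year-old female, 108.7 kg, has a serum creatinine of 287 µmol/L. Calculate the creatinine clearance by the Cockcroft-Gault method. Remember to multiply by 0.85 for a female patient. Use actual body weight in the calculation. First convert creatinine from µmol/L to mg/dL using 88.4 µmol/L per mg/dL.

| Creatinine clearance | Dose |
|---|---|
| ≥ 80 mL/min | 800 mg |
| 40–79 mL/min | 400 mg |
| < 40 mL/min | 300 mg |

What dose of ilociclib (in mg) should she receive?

SCr = 287 / 88.4 = 3.247 mg/dL
CrCl = (140 − 83) × 108.7 / (72 × 3.247) × 0.85 = 6195.9 / 233.78 × 0.85 ≈ 22.5 mL/min
CrCl ≈ 23 mL/min → bracket < 40 mL/min.
Dose for this bracket: 300 mg.

300 mg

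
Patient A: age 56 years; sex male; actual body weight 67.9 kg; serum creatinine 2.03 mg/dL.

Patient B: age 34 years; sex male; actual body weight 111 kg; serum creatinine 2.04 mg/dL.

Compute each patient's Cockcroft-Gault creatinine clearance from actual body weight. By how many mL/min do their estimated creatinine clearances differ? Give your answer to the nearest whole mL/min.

41 mL/min

Patient A: CrCl = (140 − 56) × 67.9 / (72 × 2.03) = 5703.6 / 146.16 ≈ 39.0 mL/min
Patient B: CrCl = (140 − 34) × 111 / (72 × 2.04) = 11766.0 / 146.88 ≈ 80.1 mL/min
|39.0 − 80.1| = 41.1 mL/min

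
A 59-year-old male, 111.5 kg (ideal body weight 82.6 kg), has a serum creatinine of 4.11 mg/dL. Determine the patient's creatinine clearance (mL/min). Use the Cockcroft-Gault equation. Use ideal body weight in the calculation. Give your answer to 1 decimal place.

22.6 mL/min

CrCl = (140 − 59) × 82.6 / (72 × 4.11) = 6690.6 / 295.92 ≈ 22.6 mL/min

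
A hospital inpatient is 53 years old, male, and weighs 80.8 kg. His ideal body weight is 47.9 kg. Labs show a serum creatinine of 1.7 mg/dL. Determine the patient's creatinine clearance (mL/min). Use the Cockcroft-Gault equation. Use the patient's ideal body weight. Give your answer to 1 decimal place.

34.0 mL/min

CrCl = (140 − 53) × 47.9 / (72 × 1.7) = 4167.3 / 122.40 ≈ 34.0 mL/min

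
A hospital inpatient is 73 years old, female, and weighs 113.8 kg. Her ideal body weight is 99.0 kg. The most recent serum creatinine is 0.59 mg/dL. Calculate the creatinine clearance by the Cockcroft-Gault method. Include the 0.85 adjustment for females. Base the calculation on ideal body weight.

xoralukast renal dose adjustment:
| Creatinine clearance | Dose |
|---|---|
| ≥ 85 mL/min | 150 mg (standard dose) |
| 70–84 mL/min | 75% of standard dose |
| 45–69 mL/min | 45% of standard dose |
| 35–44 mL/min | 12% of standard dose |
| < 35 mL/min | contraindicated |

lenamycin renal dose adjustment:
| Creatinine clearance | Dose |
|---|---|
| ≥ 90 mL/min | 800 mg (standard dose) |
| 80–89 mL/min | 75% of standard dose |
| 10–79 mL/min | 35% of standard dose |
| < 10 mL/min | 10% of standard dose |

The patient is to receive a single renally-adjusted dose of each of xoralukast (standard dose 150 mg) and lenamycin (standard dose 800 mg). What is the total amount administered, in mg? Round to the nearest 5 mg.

CrCl = (140 − 73) × 99 / (72 × 0.59) × 0.85 = 6633.0 / 42.48 × 0.85 ≈ 132.7 mL/min
CrCl ≈ 133 mL/min.
xoralukast: ≥ 85 mL/min → 100% of 150 mg = 150 mg.
lenamycin: ≥ 90 mL/min → 100% of 800 mg = 800 mg.
Total = 150 + 800 = 950 mg.

950 mg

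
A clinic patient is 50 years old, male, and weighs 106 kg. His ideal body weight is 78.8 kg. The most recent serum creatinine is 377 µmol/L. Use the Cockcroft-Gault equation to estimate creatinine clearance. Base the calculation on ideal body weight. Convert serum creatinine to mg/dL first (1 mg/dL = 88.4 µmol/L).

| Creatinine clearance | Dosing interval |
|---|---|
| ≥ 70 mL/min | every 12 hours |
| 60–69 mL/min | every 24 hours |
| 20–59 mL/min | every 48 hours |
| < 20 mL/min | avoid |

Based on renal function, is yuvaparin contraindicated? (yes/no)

no

SCr = 377 / 88.4 = 4.265 mg/dL
CrCl = (140 − 50) × 78.8 / (72 × 4.265) = 7092.0 / 307.08 ≈ 23.1 mL/min
CrCl ≈ 23 mL/min, which is ≥ 20 mL/min.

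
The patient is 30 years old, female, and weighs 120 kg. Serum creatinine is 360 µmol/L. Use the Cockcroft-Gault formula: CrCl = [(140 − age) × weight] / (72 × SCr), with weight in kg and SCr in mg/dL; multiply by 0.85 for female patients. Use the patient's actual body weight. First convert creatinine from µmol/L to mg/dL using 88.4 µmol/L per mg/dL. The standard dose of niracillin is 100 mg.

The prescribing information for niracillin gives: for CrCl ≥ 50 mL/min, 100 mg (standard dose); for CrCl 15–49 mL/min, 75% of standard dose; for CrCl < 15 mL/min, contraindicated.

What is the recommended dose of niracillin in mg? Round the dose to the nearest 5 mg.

75 mg

SCr = 360 / 88.4 = 4.072 mg/dL
CrCl = (140 − 30) × 120 / (72 × 4.072) × 0.85 = 13200.0 / 293.18 × 0.85 ≈ 38.3 mL/min
CrCl ≈ 38 mL/min → bracket 15–49 mL/min.
75% of 100 mg = 75 mg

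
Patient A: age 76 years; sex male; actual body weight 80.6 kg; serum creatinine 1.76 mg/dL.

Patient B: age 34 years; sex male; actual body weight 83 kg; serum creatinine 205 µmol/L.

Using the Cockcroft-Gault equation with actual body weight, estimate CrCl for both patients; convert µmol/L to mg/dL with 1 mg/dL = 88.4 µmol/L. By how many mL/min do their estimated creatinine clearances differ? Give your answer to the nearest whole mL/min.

12 mL/min

Patient A: CrCl = (140 − 76) × 80.6 / (72 × 1.76) = 5158.4 / 126.72 ≈ 40.7 mL/min
Patient B: SCr = 205 / 88.4 = 2.319 mg/dL
Patient B: CrCl = (140 − 34) × 83 / (72 × 2.319) = 8798.0 / 166.97 ≈ 52.7 mL/min
|40.7 − 52.7| = 12.0 mL/min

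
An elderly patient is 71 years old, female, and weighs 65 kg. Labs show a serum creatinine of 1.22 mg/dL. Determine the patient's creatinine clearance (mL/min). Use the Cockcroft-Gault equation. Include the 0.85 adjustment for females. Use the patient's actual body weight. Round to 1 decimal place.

43.4 mL/min

CrCl = (140 − 71) × 65 / (72 × 1.22) × 0.85 = 4485.0 / 87.84 × 0.85 ≈ 43.4 mL/min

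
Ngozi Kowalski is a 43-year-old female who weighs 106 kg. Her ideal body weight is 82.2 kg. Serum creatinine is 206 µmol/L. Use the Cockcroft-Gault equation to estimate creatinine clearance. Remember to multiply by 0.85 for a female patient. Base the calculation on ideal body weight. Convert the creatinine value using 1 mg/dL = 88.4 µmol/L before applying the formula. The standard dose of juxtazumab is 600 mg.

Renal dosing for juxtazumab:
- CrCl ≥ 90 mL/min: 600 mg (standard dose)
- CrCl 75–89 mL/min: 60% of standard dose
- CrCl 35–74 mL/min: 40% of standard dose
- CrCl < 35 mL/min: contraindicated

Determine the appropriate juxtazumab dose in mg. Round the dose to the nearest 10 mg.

240 mg

SCr = 206 / 88.4 = 2.33 mg/dL
CrCl = (140 − 43) × 82.2 / (72 × 2.33) × 0.85 = 7973.4 / 167.76 × 0.85 ≈ 40.4 mL/min
CrCl ≈ 40 mL/min → bracket 35–74 mL/min.
40% of 600 mg = 240 mg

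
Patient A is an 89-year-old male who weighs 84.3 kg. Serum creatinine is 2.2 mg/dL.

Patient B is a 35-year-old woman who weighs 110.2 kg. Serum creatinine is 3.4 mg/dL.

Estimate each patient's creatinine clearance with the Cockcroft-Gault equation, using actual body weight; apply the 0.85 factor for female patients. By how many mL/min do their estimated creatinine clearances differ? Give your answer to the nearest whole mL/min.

Patient A: CrCl = (140 − 89) × 84.3 / (72 × 2.2) = 4299.3 / 158.40 ≈ 27.1 mL/min
Patient B: CrCl = (140 − 35) × 110.2 / (72 × 3.4) × 0.85 = 11571.0 / 244.80 × 0.85 ≈ 40.2 mL/min
|27.1 − 40.2| = 13.1 mL/min

13 mL/min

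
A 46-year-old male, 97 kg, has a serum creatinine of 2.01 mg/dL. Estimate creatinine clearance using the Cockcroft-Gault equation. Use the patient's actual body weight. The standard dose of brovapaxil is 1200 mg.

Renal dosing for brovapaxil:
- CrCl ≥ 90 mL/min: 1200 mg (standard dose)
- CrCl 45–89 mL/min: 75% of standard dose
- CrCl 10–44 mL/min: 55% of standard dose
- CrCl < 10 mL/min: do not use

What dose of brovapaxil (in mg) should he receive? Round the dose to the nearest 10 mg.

900 mg

CrCl = (140 − 46) × 97 / (72 × 2.01) = 9118.0 / 144.72 ≈ 63.0 mL/min
CrCl ≈ 63 mL/min → bracket 45–89 mL/min.
75% of 1200 mg = 900 mg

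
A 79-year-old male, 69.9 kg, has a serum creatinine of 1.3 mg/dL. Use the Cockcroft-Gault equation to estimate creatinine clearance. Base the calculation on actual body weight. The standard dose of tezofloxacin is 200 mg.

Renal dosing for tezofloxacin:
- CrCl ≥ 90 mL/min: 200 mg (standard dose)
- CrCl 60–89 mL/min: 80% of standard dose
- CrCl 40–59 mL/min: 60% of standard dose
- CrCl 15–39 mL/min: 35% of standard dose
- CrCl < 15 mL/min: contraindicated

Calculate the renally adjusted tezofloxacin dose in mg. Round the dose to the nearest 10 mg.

CrCl = (140 − 79) × 69.9 / (72 × 1.3) = 4263.9 / 93.60 ≈ 45.6 mL/min
CrCl ≈ 46 mL/min → bracket 40–59 mL/min.
60% of 200 mg = 120 mg

120 mg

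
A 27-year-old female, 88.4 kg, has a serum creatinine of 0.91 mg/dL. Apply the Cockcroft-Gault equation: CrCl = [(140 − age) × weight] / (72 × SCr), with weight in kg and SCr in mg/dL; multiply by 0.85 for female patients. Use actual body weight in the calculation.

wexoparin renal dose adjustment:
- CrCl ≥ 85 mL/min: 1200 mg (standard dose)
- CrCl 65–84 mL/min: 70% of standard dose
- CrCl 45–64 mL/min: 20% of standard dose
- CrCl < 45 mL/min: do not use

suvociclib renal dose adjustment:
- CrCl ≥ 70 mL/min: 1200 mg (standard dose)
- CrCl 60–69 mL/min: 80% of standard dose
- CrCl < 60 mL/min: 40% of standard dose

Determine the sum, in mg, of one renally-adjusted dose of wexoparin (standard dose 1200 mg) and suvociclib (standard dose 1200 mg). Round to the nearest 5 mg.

2400 mg

CrCl = (140 − 27) × 88.4 / (72 × 0.91) × 0.85 = 9989.2 / 65.52 × 0.85 ≈ 129.6 mL/min
CrCl ≈ 130 mL/min.
wexoparin: ≥ 85 mL/min → 100% of 1200 mg = 1200 mg.
suvociclib: ≥ 70 mL/min → 100% of 1200 mg = 1200 mg.
Total = 1200 + 1200 = 2400 mg.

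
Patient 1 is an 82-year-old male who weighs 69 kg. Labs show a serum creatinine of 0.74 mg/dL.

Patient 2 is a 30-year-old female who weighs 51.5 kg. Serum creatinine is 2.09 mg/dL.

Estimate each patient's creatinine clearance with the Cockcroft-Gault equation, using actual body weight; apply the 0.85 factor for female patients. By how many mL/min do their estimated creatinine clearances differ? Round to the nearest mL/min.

43 mL/min

Patient 1: CrCl = (140 − 82) × 69 / (72 × 0.74) = 4002.0 / 53.28 ≈ 75.1 mL/min
Patient 2: CrCl = (140 − 30) × 51.5 / (72 × 2.09) × 0.85 = 5665.0 / 150.48 × 0.85 ≈ 32.0 mL/min
|75.1 − 32.0| = 43.1 mL/min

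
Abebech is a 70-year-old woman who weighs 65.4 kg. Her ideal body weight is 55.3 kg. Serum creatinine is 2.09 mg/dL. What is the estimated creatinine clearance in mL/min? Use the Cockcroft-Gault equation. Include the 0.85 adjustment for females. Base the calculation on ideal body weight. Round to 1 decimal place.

CrCl = (140 − 70) × 55.3 / (72 × 2.09) × 0.85 = 3871.0 / 150.48 × 0.85 ≈ 21.9 mL/min

21.9 mL/min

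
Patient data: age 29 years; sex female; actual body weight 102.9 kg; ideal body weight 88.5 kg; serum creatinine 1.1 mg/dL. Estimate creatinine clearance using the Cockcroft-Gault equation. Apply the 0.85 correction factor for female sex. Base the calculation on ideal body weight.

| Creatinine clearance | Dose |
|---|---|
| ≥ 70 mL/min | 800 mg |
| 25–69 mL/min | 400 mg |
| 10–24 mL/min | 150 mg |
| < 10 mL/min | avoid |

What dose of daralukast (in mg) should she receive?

CrCl = (140 − 29) × 88.5 / (72 × 1.1) × 0.85 = 9823.5 / 79.20 × 0.85 ≈ 105.4 mL/min
CrCl ≈ 105 mL/min → bracket ≥ 70 mL/min.
Dose for this bracket: 800 mg.

800 mg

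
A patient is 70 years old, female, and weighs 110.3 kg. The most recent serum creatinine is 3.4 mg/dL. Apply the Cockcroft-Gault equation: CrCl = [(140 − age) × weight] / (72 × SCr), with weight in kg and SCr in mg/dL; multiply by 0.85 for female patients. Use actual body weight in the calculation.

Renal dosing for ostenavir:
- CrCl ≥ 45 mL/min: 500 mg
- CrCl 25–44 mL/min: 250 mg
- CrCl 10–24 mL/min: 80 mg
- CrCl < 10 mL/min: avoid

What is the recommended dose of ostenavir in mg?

CrCl = (140 − 70) × 110.3 / (72 × 3.4) × 0.85 = 7721.0 / 244.80 × 0.85 ≈ 26.8 mL/min
CrCl ≈ 27 mL/min → bracket 25–44 mL/min.
Dose for this bracket: 250 mg.

250 mg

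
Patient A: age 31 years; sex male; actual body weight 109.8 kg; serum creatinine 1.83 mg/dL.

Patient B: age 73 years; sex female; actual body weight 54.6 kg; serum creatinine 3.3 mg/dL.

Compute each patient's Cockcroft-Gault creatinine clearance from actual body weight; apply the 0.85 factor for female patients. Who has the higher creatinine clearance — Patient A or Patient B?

Patient A: CrCl = (140 − 31) × 109.8 / (72 × 1.83) = 11968.2 / 131.76 ≈ 90.8 mL/min
Patient B: CrCl = (140 − 73) × 54.6 / (72 × 3.3) × 0.85 = 3658.2 / 237.60 × 0.85 ≈ 13.1 mL/min
90.8 vs 13.1 mL/min → Patient A is higher.

Patient A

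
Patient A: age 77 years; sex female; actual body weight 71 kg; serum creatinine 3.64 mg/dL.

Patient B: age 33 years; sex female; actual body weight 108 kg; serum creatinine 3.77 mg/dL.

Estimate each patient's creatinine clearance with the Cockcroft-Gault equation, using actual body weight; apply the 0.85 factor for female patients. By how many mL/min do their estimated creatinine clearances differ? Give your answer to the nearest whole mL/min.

Patient A: CrCl = (140 − 77) × 71 / (72 × 3.64) × 0.85 = 4473.0 / 262.08 × 0.85 ≈ 14.5 mL/min
Patient B: CrCl = (140 − 33) × 108 / (72 × 3.77) × 0.85 = 11556.0 / 271.44 × 0.85 ≈ 36.2 mL/min
|14.5 − 36.2| = 21.7 mL/min

22 mL/min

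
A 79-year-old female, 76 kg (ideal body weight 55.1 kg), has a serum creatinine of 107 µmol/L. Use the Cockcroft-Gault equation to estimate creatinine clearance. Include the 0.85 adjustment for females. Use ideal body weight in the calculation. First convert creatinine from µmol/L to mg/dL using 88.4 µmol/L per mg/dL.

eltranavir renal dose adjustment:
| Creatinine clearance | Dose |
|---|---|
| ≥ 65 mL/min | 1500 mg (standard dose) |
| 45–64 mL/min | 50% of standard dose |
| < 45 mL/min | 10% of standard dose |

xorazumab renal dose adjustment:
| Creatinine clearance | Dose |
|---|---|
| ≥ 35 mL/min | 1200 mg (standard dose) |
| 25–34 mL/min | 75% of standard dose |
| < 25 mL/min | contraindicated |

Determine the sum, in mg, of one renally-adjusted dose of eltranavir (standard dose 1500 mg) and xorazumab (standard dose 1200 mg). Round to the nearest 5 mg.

SCr = 107 / 88.4 = 1.21 mg/dL
CrCl = (140 − 79) × 55.1 / (72 × 1.21) × 0.85 = 3361.1 / 87.12 × 0.85 ≈ 32.8 mL/min
CrCl ≈ 33 mL/min.
eltranavir: < 45 mL/min → 10% of 1500 mg = 150 mg.
xorazumab: 25–34 mL/min → 75% of 1200 mg = 900 mg.
Total = 150 + 900 = 1050 mg.

1050 mg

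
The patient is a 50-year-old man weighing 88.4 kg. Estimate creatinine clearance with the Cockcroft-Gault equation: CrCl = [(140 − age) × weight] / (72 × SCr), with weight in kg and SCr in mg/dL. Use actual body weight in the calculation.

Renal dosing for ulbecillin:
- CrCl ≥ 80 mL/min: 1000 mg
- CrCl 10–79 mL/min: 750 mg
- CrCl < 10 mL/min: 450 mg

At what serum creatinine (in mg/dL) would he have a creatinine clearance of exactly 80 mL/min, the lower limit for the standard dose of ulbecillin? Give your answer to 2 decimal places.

Standard dose requires CrCl ≥ 80 mL/min.
Set (140 − 50) × 88.4 / (72 × SCr) = 80
SCr = (140 − 50) × 88.4 / (72 × 80) = 1.381 mg/dL

1.38 mg/dL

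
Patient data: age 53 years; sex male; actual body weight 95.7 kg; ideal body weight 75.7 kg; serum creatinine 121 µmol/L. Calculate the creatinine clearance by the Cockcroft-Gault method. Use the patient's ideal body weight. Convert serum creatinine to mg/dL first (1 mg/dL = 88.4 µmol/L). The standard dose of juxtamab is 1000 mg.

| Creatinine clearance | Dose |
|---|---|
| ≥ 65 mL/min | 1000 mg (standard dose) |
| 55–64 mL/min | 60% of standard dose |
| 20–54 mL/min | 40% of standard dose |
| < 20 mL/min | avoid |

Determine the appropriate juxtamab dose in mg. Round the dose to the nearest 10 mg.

1000 mg

SCr = 121 / 88.4 = 1.369 mg/dL
CrCl = (140 − 53) × 75.7 / (72 × 1.369) = 6585.9 / 98.57 ≈ 66.8 mL/min
CrCl ≈ 67 mL/min → bracket ≥ 65 mL/min.
100% of 1000 mg = 1000 mg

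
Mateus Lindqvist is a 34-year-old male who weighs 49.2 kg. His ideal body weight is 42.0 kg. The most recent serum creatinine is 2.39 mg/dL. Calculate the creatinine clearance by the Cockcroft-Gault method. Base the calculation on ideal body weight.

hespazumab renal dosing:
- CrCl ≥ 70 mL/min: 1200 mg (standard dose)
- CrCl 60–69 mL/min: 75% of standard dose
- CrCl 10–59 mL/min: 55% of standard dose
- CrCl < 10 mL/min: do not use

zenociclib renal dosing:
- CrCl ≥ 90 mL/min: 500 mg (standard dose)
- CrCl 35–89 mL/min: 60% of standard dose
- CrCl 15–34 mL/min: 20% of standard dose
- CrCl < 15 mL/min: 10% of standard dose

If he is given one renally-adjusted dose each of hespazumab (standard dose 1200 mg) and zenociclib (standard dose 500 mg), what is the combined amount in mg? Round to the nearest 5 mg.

CrCl = (140 − 34) × 42 / (72 × 2.39) = 4452.0 / 172.08 ≈ 25.9 mL/min
CrCl ≈ 26 mL/min.
hespazumab: 10–59 mL/min → 55% of 1200 mg = 660 mg.
zenociclib: 15–34 mL/min → 20% of 500 mg = 100 mg.
Total = 660 + 100 = 760 mg.

760 mg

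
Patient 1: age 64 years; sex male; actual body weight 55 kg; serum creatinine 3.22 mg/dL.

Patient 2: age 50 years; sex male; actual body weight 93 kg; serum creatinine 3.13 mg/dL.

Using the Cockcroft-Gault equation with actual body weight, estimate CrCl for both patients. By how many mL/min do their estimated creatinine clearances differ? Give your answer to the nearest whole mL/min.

19 mL/min

Patient 1: CrCl = (140 − 64) × 55 / (72 × 3.22) = 4180.0 / 231.84 ≈ 18.0 mL/min
Patient 2: CrCl = (140 − 50) × 93 / (72 × 3.13) = 8370.0 / 225.36 ≈ 37.1 mL/min
|18.0 − 37.1| = 19.1 mL/min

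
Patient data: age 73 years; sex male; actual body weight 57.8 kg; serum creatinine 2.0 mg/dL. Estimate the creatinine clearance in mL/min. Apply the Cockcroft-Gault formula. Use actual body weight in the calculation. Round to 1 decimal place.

CrCl = (140 − 73) × 57.8 / (72 × 2) = 3872.6 / 144.00 ≈ 26.9 mL/min

26.9 mL/min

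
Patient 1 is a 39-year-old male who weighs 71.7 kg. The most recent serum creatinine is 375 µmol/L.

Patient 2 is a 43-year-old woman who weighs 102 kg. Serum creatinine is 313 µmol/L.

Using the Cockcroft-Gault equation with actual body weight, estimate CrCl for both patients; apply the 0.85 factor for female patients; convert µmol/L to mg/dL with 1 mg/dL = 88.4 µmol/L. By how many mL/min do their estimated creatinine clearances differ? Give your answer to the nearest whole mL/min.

Patient 1: SCr = 375 / 88.4 = 4.242 mg/dL
Patient 1: CrCl = (140 − 39) × 71.7 / (72 × 4.242) = 7241.7 / 305.42 ≈ 23.7 mL/min
Patient 2: SCr = 313 / 88.4 = 3.541 mg/dL
Patient 2: CrCl = (140 − 43) × 102 / (72 × 3.541) × 0.85 = 9894.0 / 254.95 × 0.85 ≈ 33.0 mL/min
|23.7 − 33.0| = 9.3 mL/min

9 mL/min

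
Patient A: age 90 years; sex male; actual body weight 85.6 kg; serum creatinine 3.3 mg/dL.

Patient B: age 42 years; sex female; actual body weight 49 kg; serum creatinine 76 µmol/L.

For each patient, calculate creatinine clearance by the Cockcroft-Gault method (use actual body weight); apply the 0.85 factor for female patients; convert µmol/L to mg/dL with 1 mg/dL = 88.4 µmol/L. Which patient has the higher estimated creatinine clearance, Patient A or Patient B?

Patient A: CrCl = (140 − 90) × 85.6 / (72 × 3.3) = 4280.0 / 237.60 ≈ 18.0 mL/min
Patient B: SCr = 76 / 88.4 = 0.86 mg/dL
Patient B: CrCl = (140 − 42) × 49 / (72 × 0.86) × 0.85 = 4802.0 / 61.92 × 0.85 ≈ 65.9 mL/min
18.0 vs 65.9 mL/min → Patient B is higher.

Patient B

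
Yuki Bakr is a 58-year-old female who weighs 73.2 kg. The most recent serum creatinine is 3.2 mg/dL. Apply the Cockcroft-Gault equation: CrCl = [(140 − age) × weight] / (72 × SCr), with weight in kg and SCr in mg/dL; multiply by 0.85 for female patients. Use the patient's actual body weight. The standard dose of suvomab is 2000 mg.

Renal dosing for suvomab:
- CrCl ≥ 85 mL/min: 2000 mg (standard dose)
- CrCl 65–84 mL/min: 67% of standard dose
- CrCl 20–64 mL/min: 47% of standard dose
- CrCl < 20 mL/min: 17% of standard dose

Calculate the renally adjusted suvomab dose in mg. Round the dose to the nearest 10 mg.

940 mg

CrCl = (140 − 58) × 73.2 / (72 × 3.2) × 0.85 = 6002.4 / 230.40 × 0.85 ≈ 22.1 mL/min
CrCl ≈ 22 mL/min → bracket 20–64 mL/min.
47% of 2000 mg = 940 mg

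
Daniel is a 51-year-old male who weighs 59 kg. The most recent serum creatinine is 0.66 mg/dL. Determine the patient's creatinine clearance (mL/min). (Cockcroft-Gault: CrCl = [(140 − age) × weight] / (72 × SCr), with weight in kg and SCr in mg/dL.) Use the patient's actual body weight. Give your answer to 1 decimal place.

110.5 mL/min

CrCl = (140 − 51) × 59 / (72 × 0.66) = 5251.0 / 47.52 ≈ 110.5 mL/min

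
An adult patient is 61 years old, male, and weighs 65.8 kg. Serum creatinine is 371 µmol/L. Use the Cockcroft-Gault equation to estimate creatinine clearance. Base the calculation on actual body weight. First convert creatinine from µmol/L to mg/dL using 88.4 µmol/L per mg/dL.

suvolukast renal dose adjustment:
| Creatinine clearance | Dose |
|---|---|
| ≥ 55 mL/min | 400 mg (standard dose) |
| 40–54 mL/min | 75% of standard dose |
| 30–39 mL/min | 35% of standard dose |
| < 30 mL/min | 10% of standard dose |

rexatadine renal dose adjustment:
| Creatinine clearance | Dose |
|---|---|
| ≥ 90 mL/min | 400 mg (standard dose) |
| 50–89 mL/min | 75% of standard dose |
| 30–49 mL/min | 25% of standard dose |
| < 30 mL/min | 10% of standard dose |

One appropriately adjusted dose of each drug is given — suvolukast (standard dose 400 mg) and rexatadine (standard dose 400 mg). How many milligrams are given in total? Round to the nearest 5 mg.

80 mg

SCr = 371 / 88.4 = 4.197 mg/dL
CrCl = (140 − 61) × 65.8 / (72 × 4.197) = 5198.2 / 302.18 ≈ 17.2 mL/min
CrCl ≈ 17 mL/min.
suvolukast: < 30 mL/min → 10% of 400 mg = 40 mg.
rexatadine: < 30 mL/min → 10% of 400 mg = 40 mg.
Total = 40 + 40 = 80 mg.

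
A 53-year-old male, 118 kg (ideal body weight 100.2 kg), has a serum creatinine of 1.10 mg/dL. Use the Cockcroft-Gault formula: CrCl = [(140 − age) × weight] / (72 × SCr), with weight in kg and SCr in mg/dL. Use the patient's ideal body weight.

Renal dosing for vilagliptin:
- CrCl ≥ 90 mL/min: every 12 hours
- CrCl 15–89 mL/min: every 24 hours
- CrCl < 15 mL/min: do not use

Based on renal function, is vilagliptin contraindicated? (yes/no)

CrCl = (140 − 53) × 100.2 / (72 × 1.1) = 8717.4 / 79.20 ≈ 110.1 mL/min
CrCl ≈ 110 mL/min, which is ≥ 15 mL/min.

no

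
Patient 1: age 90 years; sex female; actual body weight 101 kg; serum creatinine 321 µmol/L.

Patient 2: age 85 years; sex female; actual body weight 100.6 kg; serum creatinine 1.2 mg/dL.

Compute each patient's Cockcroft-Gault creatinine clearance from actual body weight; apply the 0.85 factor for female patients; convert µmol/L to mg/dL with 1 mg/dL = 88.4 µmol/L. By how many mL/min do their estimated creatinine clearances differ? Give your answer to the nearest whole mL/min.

38 mL/min

Patient 1: SCr = 321 / 88.4 = 3.631 mg/dL
Patient 1: CrCl = (140 − 90) × 101 / (72 × 3.631) × 0.85 = 5050.0 / 261.43 × 0.85 ≈ 16.4 mL/min
Patient 2: CrCl = (140 − 85) × 100.6 / (72 × 1.2) × 0.85 = 5533.0 / 86.40 × 0.85 ≈ 54.4 mL/min
|16.4 − 54.4| = 38.0 mL/min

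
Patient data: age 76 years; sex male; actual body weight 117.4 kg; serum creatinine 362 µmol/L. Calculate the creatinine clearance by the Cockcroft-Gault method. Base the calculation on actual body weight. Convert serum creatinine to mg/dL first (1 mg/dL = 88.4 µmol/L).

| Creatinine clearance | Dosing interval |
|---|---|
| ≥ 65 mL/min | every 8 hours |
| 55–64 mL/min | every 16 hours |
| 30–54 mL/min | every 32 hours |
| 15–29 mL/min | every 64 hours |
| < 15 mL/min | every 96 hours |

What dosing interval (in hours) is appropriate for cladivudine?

every 64 hours

SCr = 362 / 88.4 = 4.095 mg/dL
CrCl = (140 − 76) × 117.4 / (72 × 4.095) = 7513.6 / 294.84 ≈ 25.5 mL/min
CrCl ≈ 25 mL/min → bracket 15–29 mL/min → every 64 hours.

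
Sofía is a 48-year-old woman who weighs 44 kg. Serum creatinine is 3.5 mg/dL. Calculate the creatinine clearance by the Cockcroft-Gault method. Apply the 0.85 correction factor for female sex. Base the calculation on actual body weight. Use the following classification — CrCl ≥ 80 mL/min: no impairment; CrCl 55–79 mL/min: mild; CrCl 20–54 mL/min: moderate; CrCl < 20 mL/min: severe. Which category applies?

CrCl = (140 − 48) × 44 / (72 × 3.5) × 0.85 = 4048.0 / 252.00 × 0.85 ≈ 13.7 mL/min
14 mL/min falls in the 'severe' range.

severe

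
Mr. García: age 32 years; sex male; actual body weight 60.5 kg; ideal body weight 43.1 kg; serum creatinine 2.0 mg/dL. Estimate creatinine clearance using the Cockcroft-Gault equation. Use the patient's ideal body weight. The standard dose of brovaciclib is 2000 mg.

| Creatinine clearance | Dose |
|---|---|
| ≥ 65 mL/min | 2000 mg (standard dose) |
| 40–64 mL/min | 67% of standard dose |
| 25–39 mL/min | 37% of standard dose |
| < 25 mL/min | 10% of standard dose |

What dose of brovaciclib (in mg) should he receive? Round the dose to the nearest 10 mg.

CrCl = (140 − 32) × 43.1 / (72 × 2) = 4654.8 / 144.00 ≈ 32.3 mL/min
CrCl ≈ 32 mL/min → bracket 25–39 mL/min.
37% of 2000 mg = 740 mg

740 mg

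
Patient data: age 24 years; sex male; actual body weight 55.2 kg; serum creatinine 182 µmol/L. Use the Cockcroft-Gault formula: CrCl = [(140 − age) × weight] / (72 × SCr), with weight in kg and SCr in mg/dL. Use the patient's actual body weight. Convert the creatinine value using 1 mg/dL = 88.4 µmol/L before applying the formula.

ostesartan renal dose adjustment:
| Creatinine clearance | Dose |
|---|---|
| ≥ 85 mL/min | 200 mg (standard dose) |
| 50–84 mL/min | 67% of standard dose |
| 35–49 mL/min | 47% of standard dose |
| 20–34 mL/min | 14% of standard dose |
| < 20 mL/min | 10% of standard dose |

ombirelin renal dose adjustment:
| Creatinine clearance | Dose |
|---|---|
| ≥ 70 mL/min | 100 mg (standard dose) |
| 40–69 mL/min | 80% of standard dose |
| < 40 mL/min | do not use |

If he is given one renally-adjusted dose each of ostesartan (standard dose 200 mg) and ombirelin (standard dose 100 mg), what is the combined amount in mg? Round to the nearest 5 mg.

SCr = 182 / 88.4 = 2.059 mg/dL
CrCl = (140 − 24) × 55.2 / (72 × 2.059) = 6403.2 / 148.25 ≈ 43.2 mL/min
CrCl ≈ 43 mL/min.
ostesartan: 35–49 mL/min → 47% of 200 mg = 94 mg.
ombirelin: 40–69 mL/min → 80% of 100 mg = 80 mg.
Total = 94 + 80 = 174 mg.

175 mg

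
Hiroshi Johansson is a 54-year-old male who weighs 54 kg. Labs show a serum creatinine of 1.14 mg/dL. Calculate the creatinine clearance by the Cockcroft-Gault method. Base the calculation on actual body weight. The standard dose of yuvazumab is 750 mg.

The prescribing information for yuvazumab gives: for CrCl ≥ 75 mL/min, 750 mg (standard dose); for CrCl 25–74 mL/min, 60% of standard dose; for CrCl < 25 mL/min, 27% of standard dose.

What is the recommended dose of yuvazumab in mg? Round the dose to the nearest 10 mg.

450 mg

CrCl = (140 − 54) × 54 / (72 × 1.14) = 4644.0 / 82.08 ≈ 56.6 mL/min
CrCl ≈ 57 mL/min → bracket 25–74 mL/min.
60% of 750 mg = 450 mg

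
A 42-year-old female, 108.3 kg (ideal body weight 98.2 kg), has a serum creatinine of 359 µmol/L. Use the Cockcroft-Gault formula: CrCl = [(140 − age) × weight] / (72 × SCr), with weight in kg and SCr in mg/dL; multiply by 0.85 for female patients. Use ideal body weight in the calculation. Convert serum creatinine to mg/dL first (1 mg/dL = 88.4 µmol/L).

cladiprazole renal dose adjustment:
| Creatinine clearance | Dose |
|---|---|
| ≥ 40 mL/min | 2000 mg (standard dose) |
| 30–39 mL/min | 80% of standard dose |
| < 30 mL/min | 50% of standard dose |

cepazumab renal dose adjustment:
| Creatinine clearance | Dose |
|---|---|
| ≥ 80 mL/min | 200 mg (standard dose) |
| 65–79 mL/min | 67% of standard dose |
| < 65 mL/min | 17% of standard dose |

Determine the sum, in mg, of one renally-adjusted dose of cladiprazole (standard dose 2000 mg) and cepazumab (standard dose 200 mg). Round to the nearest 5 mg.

1035 mg

SCr = 359 / 88.4 = 4.061 mg/dL
CrCl = (140 − 42) × 98.2 / (72 × 4.061) × 0.85 = 9623.6 / 292.39 × 0.85 ≈ 28.0 mL/min
CrCl ≈ 28 mL/min.
cladiprazole: < 30 mL/min → 50% of 2000 mg = 1000 mg.
cepazumab: < 65 mL/min → 17% of 200 mg = 34 mg.
Total = 1000 + 34 = 1034 mg.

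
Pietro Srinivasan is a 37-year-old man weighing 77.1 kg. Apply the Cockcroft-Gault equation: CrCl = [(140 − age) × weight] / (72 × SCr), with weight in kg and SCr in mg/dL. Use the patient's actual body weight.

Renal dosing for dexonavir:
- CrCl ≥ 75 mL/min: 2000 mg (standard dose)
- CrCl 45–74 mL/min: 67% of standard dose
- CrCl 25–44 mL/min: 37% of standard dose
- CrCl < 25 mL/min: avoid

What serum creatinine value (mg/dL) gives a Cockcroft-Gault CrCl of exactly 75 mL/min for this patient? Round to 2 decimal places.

Standard dose requires CrCl ≥ 75 mL/min.
Set (140 − 37) × 77.1 / (72 × SCr) = 75
SCr = (140 − 37) × 77.1 / (72 × 75) = 1.471 mg/dL

1.47 mg/dL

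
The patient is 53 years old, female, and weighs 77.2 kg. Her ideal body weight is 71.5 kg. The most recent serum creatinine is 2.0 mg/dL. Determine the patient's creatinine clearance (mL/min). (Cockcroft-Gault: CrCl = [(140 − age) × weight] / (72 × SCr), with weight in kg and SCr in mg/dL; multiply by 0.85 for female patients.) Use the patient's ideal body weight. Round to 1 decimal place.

CrCl = (140 − 53) × 71.5 / (72 × 2) × 0.85 = 6220.5 / 144.00 × 0.85 ≈ 36.7 mL/min

36.7 mL/min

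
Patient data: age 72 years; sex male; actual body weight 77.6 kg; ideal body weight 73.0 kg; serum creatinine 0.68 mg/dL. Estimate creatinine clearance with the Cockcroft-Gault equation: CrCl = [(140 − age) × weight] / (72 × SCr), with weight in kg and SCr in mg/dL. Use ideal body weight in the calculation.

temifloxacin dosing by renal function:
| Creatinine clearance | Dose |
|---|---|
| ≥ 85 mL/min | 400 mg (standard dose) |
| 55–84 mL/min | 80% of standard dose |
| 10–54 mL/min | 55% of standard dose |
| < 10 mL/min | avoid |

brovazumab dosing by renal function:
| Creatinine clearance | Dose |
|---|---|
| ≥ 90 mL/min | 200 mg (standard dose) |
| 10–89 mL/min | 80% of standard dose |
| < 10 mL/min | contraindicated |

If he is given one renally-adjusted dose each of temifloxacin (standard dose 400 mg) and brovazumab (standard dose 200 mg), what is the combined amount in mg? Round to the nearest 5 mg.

600 mg

CrCl = (140 − 72) × 73 / (72 × 0.68) = 4964.0 / 48.96 ≈ 101.4 mL/min
CrCl ≈ 101 mL/min.
temifloxacin: ≥ 85 mL/min → 100% of 400 mg = 400 mg.
brovazumab: ≥ 90 mL/min → 100% of 200 mg = 200 mg.
Total = 400 + 200 = 600 mg.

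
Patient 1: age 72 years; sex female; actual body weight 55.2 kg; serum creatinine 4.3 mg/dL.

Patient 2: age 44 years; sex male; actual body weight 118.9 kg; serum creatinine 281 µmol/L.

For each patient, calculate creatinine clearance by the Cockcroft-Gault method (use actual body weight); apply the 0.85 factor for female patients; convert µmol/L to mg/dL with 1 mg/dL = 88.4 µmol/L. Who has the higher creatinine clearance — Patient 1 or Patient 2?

Patient 2

Patient 1: CrCl = (140 − 72) × 55.2 / (72 × 4.3) × 0.85 = 3753.6 / 309.60 × 0.85 ≈ 10.3 mL/min
Patient 2: SCr = 281 / 88.4 = 3.179 mg/dL
Patient 2: CrCl = (140 − 44) × 118.9 / (72 × 3.179) = 11414.4 / 228.89 ≈ 49.9 mL/min
10.3 vs 49.9 mL/min → Patient 2 is higher.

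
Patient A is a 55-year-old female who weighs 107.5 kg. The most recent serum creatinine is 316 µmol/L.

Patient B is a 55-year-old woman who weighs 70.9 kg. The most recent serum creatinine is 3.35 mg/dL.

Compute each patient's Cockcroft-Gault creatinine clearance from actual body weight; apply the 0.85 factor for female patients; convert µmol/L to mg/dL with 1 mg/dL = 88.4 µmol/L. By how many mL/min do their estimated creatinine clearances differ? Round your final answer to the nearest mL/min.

9 mL/min

Patient A: SCr = 316 / 88.4 = 3.575 mg/dL
Patient A: CrCl = (140 − 55) × 107.5 / (72 × 3.575) × 0.85 = 9137.5 / 257.40 × 0.85 ≈ 30.2 mL/min
Patient B: CrCl = (140 − 55) × 70.9 / (72 × 3.35) × 0.85 = 6026.5 / 241.20 × 0.85 ≈ 21.2 mL/min
|30.2 − 21.2| = 9.0 mL/min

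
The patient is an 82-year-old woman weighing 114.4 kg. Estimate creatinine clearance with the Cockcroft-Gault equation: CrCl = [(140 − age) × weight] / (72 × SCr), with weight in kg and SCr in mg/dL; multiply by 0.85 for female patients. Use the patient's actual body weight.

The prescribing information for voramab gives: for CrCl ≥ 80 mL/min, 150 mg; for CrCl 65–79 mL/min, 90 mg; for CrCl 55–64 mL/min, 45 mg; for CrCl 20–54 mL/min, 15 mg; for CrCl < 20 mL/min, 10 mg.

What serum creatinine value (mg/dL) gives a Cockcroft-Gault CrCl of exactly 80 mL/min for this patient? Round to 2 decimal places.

0.98 mg/dL

Standard dose requires CrCl ≥ 80 mL/min.
Set (140 − 82) × 114.4 × 0.85 / (72 × SCr) = 80
SCr = (140 − 82) × 114.4 × 0.85 / (72 × 80) = 0.979 mg/dL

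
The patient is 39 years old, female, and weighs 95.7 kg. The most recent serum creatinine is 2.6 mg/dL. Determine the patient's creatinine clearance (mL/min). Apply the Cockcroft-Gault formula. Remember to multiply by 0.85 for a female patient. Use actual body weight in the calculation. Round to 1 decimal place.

CrCl = (140 − 39) × 95.7 / (72 × 2.6) × 0.85 = 9665.7 / 187.20 × 0.85 ≈ 43.9 mL/min

43.9 mL/min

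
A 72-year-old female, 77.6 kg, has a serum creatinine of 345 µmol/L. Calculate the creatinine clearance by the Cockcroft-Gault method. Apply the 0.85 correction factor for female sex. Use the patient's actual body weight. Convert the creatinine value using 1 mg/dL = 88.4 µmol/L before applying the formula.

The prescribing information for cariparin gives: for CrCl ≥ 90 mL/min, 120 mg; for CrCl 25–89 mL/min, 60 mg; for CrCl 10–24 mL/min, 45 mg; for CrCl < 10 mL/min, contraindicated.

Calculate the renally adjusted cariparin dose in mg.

45 mg

SCr = 345 / 88.4 = 3.903 mg/dL
CrCl = (140 − 72) × 77.6 / (72 × 3.903) × 0.85 = 5276.8 / 281.02 × 0.85 ≈ 16.0 mL/min
CrCl ≈ 16 mL/min → bracket 10–24 mL/min.
Dose for this bracket: 45 mg.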